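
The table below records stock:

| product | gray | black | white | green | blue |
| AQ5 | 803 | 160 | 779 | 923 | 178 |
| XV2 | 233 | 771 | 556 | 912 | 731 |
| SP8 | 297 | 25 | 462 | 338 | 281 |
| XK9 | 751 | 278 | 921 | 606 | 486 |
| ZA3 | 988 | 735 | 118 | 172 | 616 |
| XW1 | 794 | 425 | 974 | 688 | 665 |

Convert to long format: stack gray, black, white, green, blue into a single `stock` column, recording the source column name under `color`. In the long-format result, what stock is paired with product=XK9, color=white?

Unpivoting turns each (product, wide-column) pair into one long row.
The wide cell at row XK9, column white holds 921, so the long row (XK9, white) has stock=921.

921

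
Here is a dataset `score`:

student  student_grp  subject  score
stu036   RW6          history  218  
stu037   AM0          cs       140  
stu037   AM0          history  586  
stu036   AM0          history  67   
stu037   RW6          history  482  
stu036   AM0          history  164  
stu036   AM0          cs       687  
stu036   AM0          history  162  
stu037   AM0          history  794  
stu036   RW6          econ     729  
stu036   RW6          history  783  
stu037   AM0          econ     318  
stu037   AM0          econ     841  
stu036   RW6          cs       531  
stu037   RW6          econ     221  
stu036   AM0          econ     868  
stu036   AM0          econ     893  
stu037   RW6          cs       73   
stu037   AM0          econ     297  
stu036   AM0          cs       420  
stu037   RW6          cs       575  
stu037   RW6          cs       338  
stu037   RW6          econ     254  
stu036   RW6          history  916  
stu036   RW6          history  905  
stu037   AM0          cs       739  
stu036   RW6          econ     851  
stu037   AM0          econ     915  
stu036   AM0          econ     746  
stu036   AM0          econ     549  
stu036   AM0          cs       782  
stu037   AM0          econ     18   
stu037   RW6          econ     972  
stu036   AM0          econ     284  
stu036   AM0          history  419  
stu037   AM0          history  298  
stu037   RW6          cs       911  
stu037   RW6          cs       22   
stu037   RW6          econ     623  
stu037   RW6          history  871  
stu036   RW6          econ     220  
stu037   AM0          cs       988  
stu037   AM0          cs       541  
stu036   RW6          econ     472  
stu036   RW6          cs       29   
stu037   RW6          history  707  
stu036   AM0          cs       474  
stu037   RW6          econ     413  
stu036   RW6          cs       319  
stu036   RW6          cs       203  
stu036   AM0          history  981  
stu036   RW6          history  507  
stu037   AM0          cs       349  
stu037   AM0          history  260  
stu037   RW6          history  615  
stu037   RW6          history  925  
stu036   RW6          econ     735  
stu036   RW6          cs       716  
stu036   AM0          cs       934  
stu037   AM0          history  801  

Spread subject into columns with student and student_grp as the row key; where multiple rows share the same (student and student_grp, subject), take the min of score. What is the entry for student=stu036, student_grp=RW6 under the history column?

Rows with student=stu036, student_grp=RW6 and subject=history: score values are 218, 783, 916, 905, 507.
min(218, 783, 916, 905, 507) = 218.

218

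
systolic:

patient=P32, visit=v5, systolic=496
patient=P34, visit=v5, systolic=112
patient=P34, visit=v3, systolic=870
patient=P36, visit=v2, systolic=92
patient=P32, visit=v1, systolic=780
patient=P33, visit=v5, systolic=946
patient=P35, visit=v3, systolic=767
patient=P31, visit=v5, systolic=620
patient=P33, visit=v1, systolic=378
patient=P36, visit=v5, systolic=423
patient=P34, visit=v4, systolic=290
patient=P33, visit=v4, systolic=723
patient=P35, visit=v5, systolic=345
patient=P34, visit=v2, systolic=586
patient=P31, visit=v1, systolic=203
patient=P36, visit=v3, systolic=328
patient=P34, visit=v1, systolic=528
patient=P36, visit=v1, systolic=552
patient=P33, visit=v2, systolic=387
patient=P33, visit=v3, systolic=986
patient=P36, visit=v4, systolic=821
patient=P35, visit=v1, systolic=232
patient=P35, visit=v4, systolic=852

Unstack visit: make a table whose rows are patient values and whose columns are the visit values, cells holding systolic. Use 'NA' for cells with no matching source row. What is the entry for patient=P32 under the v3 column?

No long-format row has patient=P32 and visit=v3, so the cell is NA.

NA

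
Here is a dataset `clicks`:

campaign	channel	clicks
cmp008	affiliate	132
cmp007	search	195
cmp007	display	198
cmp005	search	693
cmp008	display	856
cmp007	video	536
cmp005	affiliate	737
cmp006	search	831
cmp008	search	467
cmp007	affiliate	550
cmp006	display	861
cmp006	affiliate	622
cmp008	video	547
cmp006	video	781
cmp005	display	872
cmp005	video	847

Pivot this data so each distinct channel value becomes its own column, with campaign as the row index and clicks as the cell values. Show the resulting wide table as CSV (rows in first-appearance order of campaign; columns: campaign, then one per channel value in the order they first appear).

Columns: campaign plus the 4 distinct channel values (affiliate, search, display, video).
For example, row cmp008 column affiliate takes clicks=132 from the long row (cmp008, affiliate).

campaign,affiliate,search,display,video
cmp008,132,467,856,547
cmp007,550,195,198,536
cmp005,737,693,872,847
cmp006,622,831,861,781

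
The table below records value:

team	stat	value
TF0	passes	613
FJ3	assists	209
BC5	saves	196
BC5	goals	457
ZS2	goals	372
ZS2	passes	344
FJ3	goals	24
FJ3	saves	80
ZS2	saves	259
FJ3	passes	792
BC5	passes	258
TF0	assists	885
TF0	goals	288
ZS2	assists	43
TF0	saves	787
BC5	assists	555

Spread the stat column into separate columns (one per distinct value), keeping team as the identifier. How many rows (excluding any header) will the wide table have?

4

4 distinct team values → 4 rows.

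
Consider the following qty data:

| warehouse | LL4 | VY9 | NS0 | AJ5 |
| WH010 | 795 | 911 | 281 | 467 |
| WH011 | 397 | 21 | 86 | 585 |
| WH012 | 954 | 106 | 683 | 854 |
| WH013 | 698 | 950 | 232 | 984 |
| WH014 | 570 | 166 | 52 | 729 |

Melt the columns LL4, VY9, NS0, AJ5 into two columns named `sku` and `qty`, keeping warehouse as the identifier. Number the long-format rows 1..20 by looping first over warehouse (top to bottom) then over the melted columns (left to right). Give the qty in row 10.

106

20 rows total (5 × 4). Row 10: index ⌊(10-1)/4⌋ = 2 into warehouse → WH012; (10-1) mod 4 = 1 into the melted columns → VY9.
So row 10 is (WH012, VY9, 106); qty = 106.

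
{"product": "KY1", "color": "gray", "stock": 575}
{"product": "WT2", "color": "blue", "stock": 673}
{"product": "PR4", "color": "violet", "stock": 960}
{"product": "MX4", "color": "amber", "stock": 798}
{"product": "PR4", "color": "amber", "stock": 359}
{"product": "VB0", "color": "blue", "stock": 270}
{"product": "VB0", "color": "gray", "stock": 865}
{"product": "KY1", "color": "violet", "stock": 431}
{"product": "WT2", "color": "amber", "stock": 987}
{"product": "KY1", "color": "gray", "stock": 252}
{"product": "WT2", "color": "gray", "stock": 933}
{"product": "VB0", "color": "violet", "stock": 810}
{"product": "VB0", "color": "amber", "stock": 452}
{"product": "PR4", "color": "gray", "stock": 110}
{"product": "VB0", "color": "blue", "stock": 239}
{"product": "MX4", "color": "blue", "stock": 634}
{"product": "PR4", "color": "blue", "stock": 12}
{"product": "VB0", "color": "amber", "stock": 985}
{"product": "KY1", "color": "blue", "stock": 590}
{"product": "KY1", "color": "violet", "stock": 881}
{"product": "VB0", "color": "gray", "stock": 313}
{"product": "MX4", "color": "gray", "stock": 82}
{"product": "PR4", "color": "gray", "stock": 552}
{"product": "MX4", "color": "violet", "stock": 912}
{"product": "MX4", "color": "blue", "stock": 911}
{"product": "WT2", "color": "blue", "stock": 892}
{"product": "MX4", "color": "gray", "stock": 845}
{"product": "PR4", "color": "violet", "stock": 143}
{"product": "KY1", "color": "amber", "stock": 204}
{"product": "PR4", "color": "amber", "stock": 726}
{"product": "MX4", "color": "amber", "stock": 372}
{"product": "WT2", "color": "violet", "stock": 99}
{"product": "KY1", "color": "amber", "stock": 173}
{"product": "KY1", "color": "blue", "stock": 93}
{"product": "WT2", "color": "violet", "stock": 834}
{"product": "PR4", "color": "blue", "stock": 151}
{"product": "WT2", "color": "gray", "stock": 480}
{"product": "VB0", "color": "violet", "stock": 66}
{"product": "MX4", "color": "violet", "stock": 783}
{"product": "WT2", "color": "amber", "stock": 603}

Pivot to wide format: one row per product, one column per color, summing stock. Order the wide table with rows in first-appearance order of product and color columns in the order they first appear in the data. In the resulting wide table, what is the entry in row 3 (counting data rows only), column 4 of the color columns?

With rows in first-appearance order of product, row 3 is product=PR4. color columns in first-appearance order: gray, blue, violet, amber; column 4 is amber.
Long rows with product=PR4, color=amber: 359 + 726 = 1085.

1085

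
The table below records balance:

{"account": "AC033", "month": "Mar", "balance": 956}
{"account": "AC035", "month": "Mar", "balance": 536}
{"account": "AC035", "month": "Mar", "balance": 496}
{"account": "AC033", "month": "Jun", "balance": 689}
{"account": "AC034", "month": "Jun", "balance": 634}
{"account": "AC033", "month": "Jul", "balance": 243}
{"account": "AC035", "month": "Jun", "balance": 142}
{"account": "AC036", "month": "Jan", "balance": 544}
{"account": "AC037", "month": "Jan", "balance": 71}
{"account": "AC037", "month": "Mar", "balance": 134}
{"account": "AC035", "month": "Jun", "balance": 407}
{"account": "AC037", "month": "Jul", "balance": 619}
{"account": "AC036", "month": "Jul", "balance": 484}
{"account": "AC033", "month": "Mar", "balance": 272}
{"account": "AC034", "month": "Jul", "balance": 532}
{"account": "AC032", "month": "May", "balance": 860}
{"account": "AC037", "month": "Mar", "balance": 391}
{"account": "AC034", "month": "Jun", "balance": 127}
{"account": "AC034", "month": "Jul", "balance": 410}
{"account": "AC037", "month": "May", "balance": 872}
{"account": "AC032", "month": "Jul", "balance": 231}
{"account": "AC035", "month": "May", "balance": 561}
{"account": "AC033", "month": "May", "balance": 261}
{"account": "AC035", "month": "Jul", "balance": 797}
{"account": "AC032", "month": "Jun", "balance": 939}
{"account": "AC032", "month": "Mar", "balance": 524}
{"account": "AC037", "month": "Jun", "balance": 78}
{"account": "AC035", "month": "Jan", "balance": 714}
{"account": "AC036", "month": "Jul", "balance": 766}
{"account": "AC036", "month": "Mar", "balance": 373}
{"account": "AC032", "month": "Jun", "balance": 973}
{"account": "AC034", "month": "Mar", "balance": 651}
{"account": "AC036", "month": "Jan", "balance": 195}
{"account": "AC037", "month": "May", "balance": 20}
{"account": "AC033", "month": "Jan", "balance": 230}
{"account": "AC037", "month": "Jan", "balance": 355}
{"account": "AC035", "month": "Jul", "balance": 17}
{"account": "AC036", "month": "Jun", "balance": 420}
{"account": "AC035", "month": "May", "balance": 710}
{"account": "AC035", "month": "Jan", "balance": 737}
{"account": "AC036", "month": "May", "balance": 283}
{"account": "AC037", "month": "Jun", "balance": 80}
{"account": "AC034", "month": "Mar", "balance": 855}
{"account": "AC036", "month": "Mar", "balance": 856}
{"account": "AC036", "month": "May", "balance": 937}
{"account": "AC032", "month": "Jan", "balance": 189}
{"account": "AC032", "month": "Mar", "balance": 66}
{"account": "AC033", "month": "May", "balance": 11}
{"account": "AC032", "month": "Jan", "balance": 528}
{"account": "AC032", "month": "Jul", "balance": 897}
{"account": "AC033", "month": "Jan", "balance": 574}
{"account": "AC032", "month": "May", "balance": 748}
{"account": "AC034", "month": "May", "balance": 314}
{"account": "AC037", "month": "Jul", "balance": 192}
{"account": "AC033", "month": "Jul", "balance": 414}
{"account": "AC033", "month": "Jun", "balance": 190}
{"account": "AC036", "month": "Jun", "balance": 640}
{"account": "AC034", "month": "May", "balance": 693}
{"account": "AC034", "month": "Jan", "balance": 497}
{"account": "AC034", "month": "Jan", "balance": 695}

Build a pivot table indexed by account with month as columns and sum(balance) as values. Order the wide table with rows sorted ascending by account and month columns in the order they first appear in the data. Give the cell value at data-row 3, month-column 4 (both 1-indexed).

1192

With rows sorted ascending by account, row 3 is account=AC034. month columns in first-appearance order: Mar, Jun, Jul, Jan, May; column 4 is Jan.
Long rows with account=AC034, month=Jan: 497 + 695 = 1192.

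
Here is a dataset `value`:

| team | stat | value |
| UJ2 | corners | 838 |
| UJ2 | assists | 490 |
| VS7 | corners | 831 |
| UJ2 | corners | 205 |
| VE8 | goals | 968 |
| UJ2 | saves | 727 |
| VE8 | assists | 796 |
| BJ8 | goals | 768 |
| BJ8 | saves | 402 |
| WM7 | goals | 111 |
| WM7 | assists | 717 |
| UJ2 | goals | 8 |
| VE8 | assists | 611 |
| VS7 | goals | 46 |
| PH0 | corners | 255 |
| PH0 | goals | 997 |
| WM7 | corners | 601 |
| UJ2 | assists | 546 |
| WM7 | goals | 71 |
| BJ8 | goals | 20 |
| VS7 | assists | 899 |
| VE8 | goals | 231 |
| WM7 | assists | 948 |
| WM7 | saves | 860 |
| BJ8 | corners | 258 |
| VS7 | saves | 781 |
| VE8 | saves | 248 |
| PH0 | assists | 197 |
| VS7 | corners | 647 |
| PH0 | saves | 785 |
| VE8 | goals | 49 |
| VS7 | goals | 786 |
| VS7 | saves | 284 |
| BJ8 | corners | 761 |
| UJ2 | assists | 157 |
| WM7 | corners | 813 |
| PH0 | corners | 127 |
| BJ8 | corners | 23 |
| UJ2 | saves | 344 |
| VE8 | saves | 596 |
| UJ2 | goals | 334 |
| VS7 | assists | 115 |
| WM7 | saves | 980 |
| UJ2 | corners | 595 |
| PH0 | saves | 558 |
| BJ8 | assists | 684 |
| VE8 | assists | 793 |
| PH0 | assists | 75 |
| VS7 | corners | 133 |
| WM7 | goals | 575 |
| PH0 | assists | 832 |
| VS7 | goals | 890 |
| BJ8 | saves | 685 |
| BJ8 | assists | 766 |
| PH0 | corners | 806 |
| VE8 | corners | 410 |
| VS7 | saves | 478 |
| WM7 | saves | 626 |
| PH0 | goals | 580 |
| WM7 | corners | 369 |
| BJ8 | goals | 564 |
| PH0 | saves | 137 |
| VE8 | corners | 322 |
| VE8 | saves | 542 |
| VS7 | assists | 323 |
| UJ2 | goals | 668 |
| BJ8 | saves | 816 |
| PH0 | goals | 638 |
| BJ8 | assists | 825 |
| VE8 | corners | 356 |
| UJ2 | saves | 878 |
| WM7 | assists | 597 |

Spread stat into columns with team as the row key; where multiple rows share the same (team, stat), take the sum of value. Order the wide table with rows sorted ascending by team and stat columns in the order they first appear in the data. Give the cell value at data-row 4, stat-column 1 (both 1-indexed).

1088

With rows sorted ascending by team, row 4 is team=VE8. stat columns in first-appearance order: corners, assists, goals, saves; column 1 is corners.
Long rows with team=VE8, stat=corners: 410 + 322 + 356 = 1088.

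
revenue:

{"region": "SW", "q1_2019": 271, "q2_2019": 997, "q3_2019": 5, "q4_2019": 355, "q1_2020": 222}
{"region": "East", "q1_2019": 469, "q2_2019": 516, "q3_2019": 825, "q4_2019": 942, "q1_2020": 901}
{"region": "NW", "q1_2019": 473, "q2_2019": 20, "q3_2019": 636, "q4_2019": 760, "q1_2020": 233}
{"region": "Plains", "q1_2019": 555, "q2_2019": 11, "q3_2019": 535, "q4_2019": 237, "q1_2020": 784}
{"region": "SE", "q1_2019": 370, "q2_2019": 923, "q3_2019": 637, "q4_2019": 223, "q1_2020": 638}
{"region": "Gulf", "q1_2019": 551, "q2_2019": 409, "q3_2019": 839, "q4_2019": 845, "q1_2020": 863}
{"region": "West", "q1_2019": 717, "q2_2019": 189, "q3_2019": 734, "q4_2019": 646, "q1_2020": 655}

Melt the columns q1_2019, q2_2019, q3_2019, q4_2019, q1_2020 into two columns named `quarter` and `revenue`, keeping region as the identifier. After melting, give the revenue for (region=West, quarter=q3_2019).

734

Unpivoting turns each (region, wide-column) pair into one long row.
The wide cell at row West, column q3_2019 holds 734, so the long row (West, q3_2019) has revenue=734.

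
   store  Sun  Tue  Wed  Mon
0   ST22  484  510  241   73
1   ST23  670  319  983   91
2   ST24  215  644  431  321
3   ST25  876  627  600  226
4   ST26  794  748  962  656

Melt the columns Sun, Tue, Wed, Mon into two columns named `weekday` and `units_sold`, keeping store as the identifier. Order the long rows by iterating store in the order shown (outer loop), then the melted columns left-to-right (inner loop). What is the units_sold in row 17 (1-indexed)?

794

20 rows total (5 × 4). Row 17: index ⌊(17-1)/4⌋ = 4 into store → ST26; (17-1) mod 4 = 0 into the melted columns → Sun.
So row 17 is (ST26, Sun, 794); units_sold = 794.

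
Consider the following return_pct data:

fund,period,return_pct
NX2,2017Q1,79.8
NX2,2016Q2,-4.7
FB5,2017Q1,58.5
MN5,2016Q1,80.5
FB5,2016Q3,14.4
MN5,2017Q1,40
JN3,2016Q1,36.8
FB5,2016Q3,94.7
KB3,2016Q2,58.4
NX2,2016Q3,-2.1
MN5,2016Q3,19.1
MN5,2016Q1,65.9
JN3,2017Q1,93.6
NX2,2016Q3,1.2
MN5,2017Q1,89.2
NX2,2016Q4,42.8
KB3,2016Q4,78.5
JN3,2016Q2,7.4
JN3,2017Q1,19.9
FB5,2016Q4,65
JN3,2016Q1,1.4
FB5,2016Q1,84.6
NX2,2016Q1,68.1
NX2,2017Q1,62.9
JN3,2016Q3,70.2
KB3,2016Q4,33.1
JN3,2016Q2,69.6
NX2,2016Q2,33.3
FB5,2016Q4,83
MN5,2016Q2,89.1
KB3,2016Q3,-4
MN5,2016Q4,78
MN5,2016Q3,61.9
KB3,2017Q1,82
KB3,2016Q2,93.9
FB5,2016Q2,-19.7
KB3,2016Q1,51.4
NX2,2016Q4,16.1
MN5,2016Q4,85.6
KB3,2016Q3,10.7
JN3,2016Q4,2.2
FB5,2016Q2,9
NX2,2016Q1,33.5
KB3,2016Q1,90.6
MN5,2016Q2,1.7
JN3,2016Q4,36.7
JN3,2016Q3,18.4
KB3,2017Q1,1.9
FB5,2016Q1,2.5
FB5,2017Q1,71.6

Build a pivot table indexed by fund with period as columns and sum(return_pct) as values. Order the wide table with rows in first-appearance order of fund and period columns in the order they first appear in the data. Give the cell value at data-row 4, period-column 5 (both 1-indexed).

With rows in first-appearance order of fund, row 4 is fund=JN3. period columns in first-appearance order: 2017Q1, 2016Q2, 2016Q1, 2016Q3, 2016Q4; column 5 is 2016Q4.
Long rows with fund=JN3, period=2016Q4: 2.2 + 36.7 = 38.9.

38.9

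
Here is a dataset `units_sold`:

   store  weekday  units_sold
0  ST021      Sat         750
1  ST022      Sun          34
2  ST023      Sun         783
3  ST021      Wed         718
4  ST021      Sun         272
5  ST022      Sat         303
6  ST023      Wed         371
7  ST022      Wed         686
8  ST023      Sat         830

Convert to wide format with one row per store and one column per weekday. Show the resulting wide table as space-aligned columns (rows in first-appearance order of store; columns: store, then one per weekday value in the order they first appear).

store  Sat  Sun  Wed
ST021  750  272  718
ST022  303  34   686
ST023  830  783  371

Columns: store plus the 3 distinct weekday values (Sat, Sun, Wed).
For example, row ST021 column Sat takes units_sold=750 from the long row (ST021, Sat).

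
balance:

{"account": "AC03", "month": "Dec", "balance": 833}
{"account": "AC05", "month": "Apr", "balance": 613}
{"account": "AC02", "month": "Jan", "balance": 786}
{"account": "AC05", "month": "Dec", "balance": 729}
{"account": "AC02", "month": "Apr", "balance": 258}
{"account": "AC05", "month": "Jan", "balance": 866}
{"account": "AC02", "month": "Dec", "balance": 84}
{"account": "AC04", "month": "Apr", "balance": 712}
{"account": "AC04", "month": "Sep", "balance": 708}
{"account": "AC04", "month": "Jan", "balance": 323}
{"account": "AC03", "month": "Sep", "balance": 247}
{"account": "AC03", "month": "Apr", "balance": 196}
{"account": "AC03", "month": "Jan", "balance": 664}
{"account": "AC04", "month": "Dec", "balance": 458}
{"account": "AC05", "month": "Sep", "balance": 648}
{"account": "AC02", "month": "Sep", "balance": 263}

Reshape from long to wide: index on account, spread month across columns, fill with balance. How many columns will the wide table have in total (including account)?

5

1 column for account plus 4 distinct month values → 5 columns.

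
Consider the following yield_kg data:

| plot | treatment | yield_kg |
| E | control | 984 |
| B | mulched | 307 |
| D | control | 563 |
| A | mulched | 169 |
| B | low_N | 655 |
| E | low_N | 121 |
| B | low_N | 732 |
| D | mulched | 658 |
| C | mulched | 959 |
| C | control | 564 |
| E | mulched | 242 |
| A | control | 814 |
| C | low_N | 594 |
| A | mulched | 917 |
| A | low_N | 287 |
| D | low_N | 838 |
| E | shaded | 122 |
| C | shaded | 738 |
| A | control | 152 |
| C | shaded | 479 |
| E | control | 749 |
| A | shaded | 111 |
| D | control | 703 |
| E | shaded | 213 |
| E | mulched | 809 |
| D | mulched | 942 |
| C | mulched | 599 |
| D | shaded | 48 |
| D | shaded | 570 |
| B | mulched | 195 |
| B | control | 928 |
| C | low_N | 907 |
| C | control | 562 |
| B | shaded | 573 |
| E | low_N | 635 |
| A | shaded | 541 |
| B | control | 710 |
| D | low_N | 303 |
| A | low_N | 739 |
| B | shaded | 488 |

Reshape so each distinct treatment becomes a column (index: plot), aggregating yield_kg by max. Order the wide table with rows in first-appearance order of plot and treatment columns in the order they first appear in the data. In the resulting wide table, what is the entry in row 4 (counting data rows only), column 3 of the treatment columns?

739

With rows in first-appearance order of plot, row 4 is plot=A. treatment columns in first-appearance order: control, mulched, low_N, shaded; column 3 is low_N.
Long rows with plot=A, treatment=low_N: max(287, 739) = 739.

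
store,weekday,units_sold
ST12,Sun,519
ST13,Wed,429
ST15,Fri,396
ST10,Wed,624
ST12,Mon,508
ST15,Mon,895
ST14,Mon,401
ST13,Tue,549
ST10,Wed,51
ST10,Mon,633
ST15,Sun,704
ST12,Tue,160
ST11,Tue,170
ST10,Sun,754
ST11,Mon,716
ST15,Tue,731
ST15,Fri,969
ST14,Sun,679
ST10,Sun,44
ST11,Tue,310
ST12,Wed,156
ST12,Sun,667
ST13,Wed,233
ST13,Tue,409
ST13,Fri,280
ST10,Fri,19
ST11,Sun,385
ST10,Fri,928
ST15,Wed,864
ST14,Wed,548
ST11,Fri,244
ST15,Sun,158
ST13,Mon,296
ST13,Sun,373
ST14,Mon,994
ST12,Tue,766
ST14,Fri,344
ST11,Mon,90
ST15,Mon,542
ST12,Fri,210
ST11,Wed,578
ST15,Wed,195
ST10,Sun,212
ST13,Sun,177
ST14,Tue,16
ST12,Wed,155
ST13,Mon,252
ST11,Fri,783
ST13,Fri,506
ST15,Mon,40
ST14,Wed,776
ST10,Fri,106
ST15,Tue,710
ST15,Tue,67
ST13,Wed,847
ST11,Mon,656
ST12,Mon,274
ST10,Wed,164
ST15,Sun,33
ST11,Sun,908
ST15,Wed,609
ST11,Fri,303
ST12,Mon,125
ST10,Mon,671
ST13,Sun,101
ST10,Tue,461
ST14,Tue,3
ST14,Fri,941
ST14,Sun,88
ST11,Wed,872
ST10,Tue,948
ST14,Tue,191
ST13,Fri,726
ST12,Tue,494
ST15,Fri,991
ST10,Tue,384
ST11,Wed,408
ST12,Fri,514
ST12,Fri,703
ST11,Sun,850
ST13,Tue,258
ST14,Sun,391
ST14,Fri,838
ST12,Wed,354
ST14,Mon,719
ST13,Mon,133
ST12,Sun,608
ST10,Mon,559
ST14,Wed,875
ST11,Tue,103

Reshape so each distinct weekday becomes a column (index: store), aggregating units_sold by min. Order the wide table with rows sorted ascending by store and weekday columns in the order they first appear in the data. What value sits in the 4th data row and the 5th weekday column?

258

With rows sorted ascending by store, row 4 is store=ST13. weekday columns in first-appearance order: Sun, Wed, Fri, Mon, Tue; column 5 is Tue.
Long rows with store=ST13, weekday=Tue: min(549, 409, 258) = 258.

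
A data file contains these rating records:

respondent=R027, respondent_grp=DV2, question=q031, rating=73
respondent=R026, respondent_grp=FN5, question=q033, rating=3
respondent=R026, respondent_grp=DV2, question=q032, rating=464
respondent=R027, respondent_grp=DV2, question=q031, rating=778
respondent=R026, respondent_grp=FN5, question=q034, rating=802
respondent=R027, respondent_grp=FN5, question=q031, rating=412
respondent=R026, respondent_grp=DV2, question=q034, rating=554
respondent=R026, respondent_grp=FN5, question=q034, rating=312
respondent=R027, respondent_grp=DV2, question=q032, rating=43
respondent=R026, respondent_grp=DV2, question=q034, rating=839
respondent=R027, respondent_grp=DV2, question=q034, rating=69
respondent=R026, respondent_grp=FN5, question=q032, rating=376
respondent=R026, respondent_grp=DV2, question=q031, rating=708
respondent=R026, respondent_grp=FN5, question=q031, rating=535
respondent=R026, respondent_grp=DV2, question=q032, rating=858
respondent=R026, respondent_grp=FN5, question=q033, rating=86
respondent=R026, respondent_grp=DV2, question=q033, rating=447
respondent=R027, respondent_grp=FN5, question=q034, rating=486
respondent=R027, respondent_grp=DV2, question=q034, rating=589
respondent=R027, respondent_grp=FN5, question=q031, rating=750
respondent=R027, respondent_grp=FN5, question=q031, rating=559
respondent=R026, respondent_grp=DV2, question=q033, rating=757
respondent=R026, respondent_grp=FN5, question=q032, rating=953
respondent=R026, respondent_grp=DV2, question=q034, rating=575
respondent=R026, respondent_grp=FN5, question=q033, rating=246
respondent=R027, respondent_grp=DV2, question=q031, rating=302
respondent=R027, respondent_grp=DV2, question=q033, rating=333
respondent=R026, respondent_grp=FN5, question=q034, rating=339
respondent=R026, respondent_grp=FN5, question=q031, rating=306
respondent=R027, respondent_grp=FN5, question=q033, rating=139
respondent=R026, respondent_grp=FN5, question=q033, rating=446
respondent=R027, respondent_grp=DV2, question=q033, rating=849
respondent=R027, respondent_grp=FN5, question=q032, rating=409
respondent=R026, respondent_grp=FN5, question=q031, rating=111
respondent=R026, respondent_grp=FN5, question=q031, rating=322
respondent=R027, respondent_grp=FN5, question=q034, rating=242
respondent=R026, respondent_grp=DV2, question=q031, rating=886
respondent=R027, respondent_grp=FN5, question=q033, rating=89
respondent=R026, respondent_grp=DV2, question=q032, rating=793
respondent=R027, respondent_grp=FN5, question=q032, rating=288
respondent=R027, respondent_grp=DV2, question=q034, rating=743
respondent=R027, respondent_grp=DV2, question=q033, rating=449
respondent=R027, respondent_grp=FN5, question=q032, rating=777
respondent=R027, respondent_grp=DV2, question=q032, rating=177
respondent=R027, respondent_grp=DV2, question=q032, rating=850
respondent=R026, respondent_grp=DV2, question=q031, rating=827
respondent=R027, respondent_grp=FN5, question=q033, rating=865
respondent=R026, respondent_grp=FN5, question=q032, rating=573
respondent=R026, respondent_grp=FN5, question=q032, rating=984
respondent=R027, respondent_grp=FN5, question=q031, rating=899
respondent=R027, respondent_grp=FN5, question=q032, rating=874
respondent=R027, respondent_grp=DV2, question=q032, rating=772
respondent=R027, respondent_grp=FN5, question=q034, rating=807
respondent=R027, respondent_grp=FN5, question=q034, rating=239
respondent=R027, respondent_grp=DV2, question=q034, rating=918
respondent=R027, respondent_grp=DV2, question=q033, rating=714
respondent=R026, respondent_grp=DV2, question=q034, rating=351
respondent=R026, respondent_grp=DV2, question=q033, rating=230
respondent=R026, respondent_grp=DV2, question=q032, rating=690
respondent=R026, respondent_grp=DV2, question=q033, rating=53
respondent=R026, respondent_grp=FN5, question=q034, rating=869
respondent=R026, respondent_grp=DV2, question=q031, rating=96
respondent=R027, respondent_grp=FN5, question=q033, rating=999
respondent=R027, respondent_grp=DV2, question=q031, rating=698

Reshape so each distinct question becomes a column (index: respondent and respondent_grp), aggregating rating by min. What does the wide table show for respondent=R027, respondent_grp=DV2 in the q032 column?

Rows with respondent=R027, respondent_grp=DV2 and question=q032: rating values are 43, 177, 850, 772.
min(43, 177, 850, 772) = 43.

43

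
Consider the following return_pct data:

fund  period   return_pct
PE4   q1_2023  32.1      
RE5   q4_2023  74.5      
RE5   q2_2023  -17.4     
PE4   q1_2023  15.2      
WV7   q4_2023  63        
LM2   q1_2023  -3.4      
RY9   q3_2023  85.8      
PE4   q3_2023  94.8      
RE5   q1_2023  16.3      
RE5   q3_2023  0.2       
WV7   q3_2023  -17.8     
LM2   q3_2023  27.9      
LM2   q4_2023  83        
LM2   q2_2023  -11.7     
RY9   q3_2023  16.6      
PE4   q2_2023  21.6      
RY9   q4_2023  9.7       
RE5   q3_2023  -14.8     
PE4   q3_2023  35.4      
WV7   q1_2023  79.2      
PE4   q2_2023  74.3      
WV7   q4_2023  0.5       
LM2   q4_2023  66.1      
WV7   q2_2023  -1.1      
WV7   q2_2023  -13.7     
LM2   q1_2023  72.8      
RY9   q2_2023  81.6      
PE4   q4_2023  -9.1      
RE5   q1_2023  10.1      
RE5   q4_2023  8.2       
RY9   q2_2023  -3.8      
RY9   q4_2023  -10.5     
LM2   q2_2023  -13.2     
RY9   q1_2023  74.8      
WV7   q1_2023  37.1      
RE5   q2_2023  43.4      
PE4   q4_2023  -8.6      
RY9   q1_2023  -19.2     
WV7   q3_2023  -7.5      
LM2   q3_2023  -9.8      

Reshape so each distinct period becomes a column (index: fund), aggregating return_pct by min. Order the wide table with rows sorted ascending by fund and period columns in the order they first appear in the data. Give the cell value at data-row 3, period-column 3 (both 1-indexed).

-17.4

With rows sorted ascending by fund, row 3 is fund=RE5. period columns in first-appearance order: q1_2023, q4_2023, q2_2023, q3_2023; column 3 is q2_2023.
Long rows with fund=RE5, period=q2_2023: min(-17.4, 43.4) = -17.4.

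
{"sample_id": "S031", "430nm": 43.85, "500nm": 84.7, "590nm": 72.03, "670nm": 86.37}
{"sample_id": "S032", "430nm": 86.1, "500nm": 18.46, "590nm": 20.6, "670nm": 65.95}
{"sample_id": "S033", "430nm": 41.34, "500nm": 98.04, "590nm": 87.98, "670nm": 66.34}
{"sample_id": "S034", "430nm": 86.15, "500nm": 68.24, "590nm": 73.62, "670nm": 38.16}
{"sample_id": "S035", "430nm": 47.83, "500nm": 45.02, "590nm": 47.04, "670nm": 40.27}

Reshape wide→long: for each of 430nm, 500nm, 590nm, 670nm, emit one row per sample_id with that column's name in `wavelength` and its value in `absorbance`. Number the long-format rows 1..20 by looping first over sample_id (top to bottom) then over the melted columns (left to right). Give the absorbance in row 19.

47.04

20 rows total (5 × 4). Row 19: index ⌊(19-1)/4⌋ = 4 into sample_id → S035; (19-1) mod 4 = 2 into the melted columns → 590nm.
So row 19 is (S035, 590nm, 47.04); absorbance = 47.04.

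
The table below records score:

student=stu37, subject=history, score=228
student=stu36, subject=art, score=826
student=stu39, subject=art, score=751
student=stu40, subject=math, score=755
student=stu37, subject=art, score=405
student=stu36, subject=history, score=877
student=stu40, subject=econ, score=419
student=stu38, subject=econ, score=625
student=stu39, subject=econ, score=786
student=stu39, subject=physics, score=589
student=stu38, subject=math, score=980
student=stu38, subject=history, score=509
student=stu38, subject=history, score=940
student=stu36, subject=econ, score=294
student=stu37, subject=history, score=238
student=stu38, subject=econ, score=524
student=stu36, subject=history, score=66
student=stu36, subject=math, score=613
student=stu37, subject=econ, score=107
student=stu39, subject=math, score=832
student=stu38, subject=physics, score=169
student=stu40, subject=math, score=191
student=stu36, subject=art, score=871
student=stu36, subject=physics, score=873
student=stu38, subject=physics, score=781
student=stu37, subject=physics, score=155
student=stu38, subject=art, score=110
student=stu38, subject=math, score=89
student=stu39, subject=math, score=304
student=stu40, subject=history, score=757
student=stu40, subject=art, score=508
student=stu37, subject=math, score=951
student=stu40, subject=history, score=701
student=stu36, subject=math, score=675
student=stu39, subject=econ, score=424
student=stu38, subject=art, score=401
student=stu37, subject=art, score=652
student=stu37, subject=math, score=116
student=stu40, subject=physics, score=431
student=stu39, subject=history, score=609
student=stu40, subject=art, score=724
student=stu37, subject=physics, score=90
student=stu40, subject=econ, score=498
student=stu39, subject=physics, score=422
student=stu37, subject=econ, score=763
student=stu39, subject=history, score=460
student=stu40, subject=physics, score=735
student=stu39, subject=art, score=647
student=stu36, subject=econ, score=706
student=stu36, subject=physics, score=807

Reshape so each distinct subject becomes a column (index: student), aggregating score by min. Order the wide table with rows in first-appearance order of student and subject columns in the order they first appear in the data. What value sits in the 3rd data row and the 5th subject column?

422

With rows in first-appearance order of student, row 3 is student=stu39. subject columns in first-appearance order: history, art, math, econ, physics; column 5 is physics.
Long rows with student=stu39, subject=physics: min(589, 422) = 422.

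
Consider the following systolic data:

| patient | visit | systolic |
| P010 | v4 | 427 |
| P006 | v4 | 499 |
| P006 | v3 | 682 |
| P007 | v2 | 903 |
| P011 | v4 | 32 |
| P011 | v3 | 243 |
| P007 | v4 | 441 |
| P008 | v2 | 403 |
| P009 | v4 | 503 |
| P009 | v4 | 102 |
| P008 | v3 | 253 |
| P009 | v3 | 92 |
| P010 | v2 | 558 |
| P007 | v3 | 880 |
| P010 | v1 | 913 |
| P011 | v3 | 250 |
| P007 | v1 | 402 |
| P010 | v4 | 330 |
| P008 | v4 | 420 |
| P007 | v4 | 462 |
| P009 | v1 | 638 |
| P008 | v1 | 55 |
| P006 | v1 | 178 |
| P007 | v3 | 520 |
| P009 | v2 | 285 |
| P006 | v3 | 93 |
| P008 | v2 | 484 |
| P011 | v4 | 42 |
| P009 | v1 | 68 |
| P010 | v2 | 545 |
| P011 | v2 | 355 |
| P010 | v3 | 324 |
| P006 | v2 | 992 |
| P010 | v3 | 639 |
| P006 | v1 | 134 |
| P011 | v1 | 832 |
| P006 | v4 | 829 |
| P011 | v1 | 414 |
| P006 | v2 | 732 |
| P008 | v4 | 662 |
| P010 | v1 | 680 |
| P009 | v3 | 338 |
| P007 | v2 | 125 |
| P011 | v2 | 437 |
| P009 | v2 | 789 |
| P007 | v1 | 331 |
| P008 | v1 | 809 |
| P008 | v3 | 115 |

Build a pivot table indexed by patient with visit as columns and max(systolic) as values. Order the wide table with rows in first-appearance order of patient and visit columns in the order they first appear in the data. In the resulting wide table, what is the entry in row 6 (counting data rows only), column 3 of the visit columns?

789

With rows in first-appearance order of patient, row 6 is patient=P009. visit columns in first-appearance order: v4, v3, v2, v1; column 3 is v2.
Long rows with patient=P009, visit=v2: max(285, 789) = 789.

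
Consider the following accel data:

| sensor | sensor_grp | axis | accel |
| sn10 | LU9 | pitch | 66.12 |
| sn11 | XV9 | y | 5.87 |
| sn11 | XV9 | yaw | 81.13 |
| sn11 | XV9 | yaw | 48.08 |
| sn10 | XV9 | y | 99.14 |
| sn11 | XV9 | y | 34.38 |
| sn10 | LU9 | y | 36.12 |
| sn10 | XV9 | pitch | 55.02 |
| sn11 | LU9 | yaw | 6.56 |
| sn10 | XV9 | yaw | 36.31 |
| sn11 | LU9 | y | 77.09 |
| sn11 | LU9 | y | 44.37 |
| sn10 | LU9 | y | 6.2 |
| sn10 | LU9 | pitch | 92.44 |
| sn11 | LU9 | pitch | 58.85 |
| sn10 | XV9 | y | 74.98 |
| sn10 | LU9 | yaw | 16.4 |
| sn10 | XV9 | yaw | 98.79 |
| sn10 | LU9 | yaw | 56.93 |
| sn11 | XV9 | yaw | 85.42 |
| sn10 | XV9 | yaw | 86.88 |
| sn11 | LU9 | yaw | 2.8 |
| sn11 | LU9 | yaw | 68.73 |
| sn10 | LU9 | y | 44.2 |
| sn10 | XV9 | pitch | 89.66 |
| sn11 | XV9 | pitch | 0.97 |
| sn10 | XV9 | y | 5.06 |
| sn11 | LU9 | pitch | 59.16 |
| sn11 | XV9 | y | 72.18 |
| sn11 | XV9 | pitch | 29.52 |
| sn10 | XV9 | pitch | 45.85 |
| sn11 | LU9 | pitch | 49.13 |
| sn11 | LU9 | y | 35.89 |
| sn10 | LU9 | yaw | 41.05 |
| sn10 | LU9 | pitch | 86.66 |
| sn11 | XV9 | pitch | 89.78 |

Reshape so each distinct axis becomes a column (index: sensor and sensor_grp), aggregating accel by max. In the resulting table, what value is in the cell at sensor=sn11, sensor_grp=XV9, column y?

Rows with sensor=sn11, sensor_grp=XV9 and axis=y: accel values are 5.87, 34.38, 72.18.
max(5.87, 34.38, 72.18) = 72.18.

72.18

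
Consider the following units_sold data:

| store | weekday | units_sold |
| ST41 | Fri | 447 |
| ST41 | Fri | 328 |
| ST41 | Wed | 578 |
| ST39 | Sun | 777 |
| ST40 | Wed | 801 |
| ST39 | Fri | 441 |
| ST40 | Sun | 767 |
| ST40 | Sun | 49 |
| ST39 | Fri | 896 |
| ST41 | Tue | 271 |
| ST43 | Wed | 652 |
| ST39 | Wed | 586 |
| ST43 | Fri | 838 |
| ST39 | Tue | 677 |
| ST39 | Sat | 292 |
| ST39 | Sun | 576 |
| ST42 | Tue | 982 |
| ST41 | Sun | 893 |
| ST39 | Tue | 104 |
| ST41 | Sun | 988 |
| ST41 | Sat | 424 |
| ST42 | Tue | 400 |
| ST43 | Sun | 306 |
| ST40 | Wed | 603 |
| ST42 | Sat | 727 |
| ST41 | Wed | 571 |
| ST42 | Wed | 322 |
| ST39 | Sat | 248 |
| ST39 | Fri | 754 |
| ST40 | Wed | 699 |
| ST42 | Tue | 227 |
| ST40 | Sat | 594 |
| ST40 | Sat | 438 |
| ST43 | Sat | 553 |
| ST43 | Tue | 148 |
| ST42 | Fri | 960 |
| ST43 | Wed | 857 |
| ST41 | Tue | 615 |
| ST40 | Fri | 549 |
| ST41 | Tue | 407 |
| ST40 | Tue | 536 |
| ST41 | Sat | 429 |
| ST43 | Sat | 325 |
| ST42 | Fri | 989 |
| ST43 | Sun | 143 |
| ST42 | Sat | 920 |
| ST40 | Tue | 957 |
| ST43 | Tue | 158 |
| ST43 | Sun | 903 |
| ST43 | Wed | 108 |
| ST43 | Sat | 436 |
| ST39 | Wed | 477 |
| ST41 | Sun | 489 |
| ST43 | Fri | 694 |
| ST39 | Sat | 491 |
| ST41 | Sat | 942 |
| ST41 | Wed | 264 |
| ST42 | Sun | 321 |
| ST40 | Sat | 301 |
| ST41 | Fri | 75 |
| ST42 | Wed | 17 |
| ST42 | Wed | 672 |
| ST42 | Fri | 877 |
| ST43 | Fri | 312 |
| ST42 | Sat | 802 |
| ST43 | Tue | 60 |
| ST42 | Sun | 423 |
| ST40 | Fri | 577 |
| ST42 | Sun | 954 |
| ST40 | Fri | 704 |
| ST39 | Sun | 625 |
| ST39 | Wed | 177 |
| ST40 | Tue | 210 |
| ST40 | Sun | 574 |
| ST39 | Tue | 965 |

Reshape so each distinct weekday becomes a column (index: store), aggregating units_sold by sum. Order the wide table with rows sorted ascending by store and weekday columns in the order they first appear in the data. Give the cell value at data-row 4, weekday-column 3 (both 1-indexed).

With rows sorted ascending by store, row 4 is store=ST42. weekday columns in first-appearance order: Fri, Wed, Sun, Tue, Sat; column 3 is Sun.
Long rows with store=ST42, weekday=Sun: 321 + 423 + 954 = 1698.

1698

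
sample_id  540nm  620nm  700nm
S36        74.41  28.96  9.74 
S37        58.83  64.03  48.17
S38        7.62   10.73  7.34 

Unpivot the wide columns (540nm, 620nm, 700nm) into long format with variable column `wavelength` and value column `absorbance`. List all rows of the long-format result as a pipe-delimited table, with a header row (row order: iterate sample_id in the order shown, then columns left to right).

| sample_id | wavelength | absorbance |
| S36 | 540nm | 74.41 |
| S36 | 620nm | 28.96 |
| S36 | 700nm | 9.74 |
| S37 | 540nm | 58.83 |
| S37 | 620nm | 64.03 |
| S37 | 700nm | 48.17 |
| S38 | 540nm | 7.62 |
| S38 | 620nm | 10.73 |
| S38 | 700nm | 7.34 |

Each (sample_id, column) pair becomes one row: 3 × 3 = 9 rows.
For example, (S36, 540nm) → absorbance=74.41.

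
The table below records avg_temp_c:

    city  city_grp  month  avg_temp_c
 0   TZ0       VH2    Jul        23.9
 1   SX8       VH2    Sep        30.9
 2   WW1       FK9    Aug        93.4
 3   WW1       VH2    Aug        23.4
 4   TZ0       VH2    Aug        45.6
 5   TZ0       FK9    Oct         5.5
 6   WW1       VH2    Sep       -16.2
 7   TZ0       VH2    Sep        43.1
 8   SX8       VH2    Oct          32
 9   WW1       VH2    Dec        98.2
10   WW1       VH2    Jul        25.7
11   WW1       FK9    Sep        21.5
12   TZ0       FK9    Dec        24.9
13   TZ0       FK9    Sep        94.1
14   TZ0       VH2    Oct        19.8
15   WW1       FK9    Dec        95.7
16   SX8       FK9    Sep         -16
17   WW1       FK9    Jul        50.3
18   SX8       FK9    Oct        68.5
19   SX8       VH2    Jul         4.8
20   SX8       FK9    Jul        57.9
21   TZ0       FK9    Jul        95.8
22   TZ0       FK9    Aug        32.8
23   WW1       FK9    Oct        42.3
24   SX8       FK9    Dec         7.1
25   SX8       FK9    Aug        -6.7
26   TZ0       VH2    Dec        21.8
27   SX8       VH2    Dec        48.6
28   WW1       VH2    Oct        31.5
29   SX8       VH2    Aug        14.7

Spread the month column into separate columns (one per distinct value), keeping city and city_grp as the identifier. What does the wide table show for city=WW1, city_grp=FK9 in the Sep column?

21.5

Wide layout: rows indexed by city and city_grp, columns are the 5 distinct month values (Jul, Sep, Aug, Oct, Dec).
Cell (city=WW1, city_grp=FK9, month=Sep) draws from the long row where city=WW1, city_grp=FK9 and month=Sep, which has avg_temp_c=21.5.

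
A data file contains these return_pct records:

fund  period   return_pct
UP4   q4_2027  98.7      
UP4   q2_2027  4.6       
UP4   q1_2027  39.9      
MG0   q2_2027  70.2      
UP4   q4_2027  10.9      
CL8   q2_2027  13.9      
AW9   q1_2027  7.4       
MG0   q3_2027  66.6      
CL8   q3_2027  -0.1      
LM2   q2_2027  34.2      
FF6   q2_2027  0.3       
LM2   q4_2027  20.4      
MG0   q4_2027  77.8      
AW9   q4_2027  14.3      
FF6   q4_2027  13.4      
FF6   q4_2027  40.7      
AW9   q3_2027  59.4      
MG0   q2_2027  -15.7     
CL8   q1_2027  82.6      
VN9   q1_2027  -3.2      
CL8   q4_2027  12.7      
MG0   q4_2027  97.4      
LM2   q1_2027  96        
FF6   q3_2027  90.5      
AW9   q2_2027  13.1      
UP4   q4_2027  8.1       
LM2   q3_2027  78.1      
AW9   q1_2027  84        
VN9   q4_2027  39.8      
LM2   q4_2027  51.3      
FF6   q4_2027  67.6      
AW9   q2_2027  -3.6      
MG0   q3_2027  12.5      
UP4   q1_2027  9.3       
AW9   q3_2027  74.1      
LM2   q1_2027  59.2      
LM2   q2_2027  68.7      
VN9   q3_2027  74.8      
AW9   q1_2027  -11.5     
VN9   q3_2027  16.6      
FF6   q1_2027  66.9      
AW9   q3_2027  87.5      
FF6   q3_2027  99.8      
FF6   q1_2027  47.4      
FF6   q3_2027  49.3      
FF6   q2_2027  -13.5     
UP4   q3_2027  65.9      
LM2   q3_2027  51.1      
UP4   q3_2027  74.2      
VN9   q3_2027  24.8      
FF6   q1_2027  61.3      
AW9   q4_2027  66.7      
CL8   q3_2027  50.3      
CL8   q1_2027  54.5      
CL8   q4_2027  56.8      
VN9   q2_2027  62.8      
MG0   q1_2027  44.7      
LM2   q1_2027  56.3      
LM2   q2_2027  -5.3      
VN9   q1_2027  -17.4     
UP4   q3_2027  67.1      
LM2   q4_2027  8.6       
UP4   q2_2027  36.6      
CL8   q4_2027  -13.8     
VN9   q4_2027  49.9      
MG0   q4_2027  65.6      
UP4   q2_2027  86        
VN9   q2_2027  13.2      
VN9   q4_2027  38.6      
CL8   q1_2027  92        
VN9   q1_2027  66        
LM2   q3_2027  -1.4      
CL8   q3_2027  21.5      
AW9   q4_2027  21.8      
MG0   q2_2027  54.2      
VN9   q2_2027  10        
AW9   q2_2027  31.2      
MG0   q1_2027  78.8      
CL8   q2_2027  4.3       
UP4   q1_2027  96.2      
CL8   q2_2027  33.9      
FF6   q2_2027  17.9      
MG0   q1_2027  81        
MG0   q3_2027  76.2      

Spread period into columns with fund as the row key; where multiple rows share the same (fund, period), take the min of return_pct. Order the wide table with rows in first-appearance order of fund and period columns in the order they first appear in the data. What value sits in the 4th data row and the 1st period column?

14.3

With rows in first-appearance order of fund, row 4 is fund=AW9. period columns in first-appearance order: q4_2027, q2_2027, q1_2027, q3_2027; column 1 is q4_2027.
Long rows with fund=AW9, period=q4_2027: min(14.3, 66.7, 21.8) = 14.3.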